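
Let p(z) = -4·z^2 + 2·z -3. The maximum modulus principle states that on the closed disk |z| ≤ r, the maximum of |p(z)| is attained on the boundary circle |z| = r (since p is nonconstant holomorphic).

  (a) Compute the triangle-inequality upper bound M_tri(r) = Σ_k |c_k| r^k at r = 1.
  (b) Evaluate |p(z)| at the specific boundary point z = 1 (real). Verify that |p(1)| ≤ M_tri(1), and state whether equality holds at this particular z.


Coefficients: c_0 = -3, c_1 = 2, c_2 = -4. Radius r = 1.
Part (a). Triangle bound: M_tri(r) = Σ_k |c_k| r^k
  = |-3|·1^0 + |2|·1^1 + |-4|·1^2
  = 3 + 2 + 4 = 9.
This bounds M(r) := max_{|z|=r} |p(z)| from above; equality holds iff all terms c_k z^k can be made to align in phase at a single z on |z|=r.
Part (b). At z = 1 (real, on the circle |z| = r):
  p(1) = (-3)·1^0 + (2)·1^1 + (-4)·1^2 = -5.
  |p(1)| = 5.
Check: |p(1)| = 5 ≤ 9 = M_tri(1). ✓ Equality does not hold at z = 1 (the coefficients have mixed signs, so the terms do not all align in phase there).

M_tri(1) = 9; |p(1)| = 5; equality at z=1: no.


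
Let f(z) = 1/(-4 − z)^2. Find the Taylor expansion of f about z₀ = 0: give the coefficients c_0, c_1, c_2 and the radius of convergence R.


Let w = z − z₀, so z = z₀ + w.
Then -4 − z = -4 − (z₀ + w) = (-4 − z₀) − w = -4 − w.
f(z) = 1/(-4 − w)^2 = (1/(-4)^2) · (1 − w/(-4))^{−2}.
By the binomial series (1−u)^{−2} = Σ_{n≥0} C(n+1, 1) u^n for |u|<1, with u = w/(-4):
  c_n = C(n+1, 1) / (-4)^(n+2).
  c_0 = 1/(-4)^2 = 1/16.
  c_1 = 2/(-4)^3 = -1/32.
  c_2 = 3/(-4)^4 = 3/256.
The series is valid for |w/d| < 1, i.e. |z − z₀| < |d|.
Radius of convergence: R = |-4 − z₀| = |-4| = 4 (distance from z₀ to the singularity z = -4).

c_0 = 1/16, c_1 = -1/32, c_2 = 3/256; R = 4.


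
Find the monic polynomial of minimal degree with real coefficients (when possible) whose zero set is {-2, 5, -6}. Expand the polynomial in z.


The polynomial is p(z) = ∏_{α ∈ S} (z − α), where S = {-2, 5, -6}.
Expanding the product yields: p(z) = z^3 + 3·z^2 -28·z -60.
The resulting polynomial has degree 3 and real coefficients as required.

p(z) = z^3 + 3·z^2 -28·z -60.


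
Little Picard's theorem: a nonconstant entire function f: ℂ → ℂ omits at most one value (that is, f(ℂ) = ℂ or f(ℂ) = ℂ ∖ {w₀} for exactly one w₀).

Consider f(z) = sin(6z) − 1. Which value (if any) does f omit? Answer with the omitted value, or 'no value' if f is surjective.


Little Picard bounds the complement of f(ℂ) to at most one point.
sin is entire and surjective onto ℂ: for every w ∈ ℂ, sin(ζ) = w has a solution ζ ∈ ℂ (e.g., via the complex inverse arcsin). With ζ = 6z this gives z = ζ/(6). Then 1·sin(6z) takes every value in 1·ℂ = ℂ, and adding -1 is a bijection of ℂ. So f is surjective and omits no value. (Note: only on the real line is sin bounded by [−1, 1].)

Omitted value: no value.


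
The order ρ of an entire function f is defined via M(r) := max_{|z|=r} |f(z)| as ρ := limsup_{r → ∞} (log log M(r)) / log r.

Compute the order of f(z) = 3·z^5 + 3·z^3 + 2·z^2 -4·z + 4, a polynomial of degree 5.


|f(z)| ≤ Σ|c_k|·r^k = O(r^5) as r → ∞. Polynomial growth is O(e^{r^ε}) for every ε > 0 (since r^5/e^{r^ε} → 0), so ρ ≤ ε for all ε > 0, i.e. ρ = 0. Every nonconstant polynomial has order 0.
Therefore ρ = 0.

Order ρ = 0.


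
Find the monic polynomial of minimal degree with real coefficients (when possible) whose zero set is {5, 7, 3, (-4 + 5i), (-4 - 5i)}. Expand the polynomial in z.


The polynomial is p(z) = ∏_{α ∈ S} (z − α), where S = {5, 7, 3, (-4 + 5i), (-4 - 5i)}.
Expanding the product yields: p(z) = z^5 -7·z^4 -8·z^3 -152·z^2 + 2071·z -4305.
Note conjugate pairs combine to real quadratics: (z − (-4+5i))(z − (-4−5i)) = z² + 8z + 41.
The resulting polynomial has degree 5 and real coefficients as required.

p(z) = z^5 -7·z^4 -8·z^3 -152·z^2 + 2071·z -4305.


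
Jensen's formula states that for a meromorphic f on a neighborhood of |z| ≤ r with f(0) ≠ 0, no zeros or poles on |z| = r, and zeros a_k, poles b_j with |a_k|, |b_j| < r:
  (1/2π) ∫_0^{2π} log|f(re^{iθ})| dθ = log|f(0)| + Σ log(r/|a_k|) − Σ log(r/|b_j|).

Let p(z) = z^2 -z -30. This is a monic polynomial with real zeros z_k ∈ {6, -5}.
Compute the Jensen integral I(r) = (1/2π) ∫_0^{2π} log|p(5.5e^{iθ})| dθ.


Zeros: -5, 6; r = 5.5.
Inside |z| < r: -5. Outside (|z| ≥ r): 6.
p(0) = -30, so log|p(0)| = log(30) = 3.4012.
Apply Jensen: I(r) = log|p(0)| + Σ_k log(r/|z_k|), summed over zeros inside |z| < r.
  log(r/|z_k|) for z_k = -5: log(5.5/5) = 0.0953
  Outside zeros (6) contribute nothing to the Jensen sum.
Sum over inside zeros: 0.0953.
I(r) = log|p(0)| + (inside sum) = 3.4012 + 0.0953 = 3.4965.
Note: since some zeros are outside |z| ≤ r, the simplified n·log(r) form does NOT apply — only the inside zeros contribute.

I(r) ≈ 3.4965.


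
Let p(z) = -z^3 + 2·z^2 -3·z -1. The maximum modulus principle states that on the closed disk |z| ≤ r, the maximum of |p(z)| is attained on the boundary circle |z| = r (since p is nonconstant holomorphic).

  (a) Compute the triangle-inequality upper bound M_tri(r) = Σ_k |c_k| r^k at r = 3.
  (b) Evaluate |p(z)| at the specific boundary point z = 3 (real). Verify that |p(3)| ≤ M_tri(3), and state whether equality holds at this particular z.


Coefficients: c_0 = -1, c_1 = -3, c_2 = 2, c_3 = -1. Radius r = 3.
Part (a). Triangle bound: M_tri(r) = Σ_k |c_k| r^k
  = |-1|·3^0 + |-3|·3^1 + |2|·3^2 + |-1|·3^3
  = 1 + 9 + 18 + 27 = 55.
This bounds M(r) := max_{|z|=r} |p(z)| from above; equality holds iff all terms c_k z^k can be made to align in phase at a single z on |z|=r.
Part (b). At z = 3 (real, on the circle |z| = r):
  p(3) = (-1)·3^0 + (-3)·3^1 + (2)·3^2 + (-1)·3^3 = -19.
  |p(3)| = 19.
Check: |p(3)| = 19 ≤ 55 = M_tri(3). ✓ Equality does not hold at z = 3 (the coefficients have mixed signs, so the terms do not all align in phase there).

M_tri(3) = 55; |p(3)| = 19; equality at z=3: no.


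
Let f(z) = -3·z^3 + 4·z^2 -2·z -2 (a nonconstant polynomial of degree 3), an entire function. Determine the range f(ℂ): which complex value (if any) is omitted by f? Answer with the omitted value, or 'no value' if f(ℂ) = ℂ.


Little Picard bounds the complement of f(ℂ) to at most one point.
For every w ∈ ℂ, the equation p(z) − w = 0 is a nonconstant polynomial in z and hence has at least one root by the fundamental theorem of algebra. So p is surjective onto ℂ, omitting no value.

Omitted value: no value.


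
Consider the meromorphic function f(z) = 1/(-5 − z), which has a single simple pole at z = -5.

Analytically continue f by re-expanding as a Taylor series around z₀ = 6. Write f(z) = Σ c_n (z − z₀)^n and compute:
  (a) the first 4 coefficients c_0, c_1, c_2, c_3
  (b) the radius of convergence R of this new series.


Let w = z − z₀, so z = z₀ + w.
Then -5 − z = -5 − (z₀ + w) = (-5 − z₀) − w = -11 − w.
f(z) = 1/(-11 − w) = (1/(-11)) · 1/(1 − w/(-11)) = Σ_{n≥0} w^n / (-11)^(n+1).
So c_n = 1/(-11)^(n+1):
  c_0 = 1/(-11)^1 = -1/11.
  c_1 = 1/(-11)^2 = 1/121.
  c_2 = 1/(-11)^3 = -1/1331.
  c_3 = 1/(-11)^4 = 1/14641.
The series is valid for |w/d| < 1, i.e. |z − z₀| < |d|.
Radius of convergence: R = |-5 − z₀| = |-11| = 11 (distance from z₀ to the singularity z = -5).

c_0 = -1/11, c_1 = 1/121, c_2 = -1/1331, c_3 = 1/14641; R = 11.


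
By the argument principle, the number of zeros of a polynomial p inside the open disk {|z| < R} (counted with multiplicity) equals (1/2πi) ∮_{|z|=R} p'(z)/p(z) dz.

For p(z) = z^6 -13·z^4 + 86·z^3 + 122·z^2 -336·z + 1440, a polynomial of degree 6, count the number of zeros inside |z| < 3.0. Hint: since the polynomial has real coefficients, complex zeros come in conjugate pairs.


The zeros of p are: (1 + 2i), (1 - 2i), -4, -4, (3 + 3i), (3 - 3i).
Their magnitudes are: 2.236, 2.236, 4, 4, 4.243, 4.243.
Zeros with |z| < R = 3.0: (1 + 2i), (1 - 2i).
Count = 2.
By the argument principle, (1/2πi) ∮_{|z|=R} p'(z)/p(z) dz equals exactly this count.

Number of zeros inside |z| < 3.0: 2.


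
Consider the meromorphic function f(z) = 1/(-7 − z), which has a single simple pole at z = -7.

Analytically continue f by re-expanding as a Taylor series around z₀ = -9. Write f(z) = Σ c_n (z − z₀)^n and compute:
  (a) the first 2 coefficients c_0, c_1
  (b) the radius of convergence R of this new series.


Let w = z − z₀, so z = z₀ + w.
Then -7 − z = -7 − (z₀ + w) = (-7 − z₀) − w = 2 − w.
f(z) = 1/(2 − w) = (1/(2)) · 1/(1 − w/(2)) = Σ_{n≥0} w^n / (2)^(n+1).
So c_n = 1/(2)^(n+1):
  c_0 = 1/(2)^1 = 1/2.
  c_1 = 1/(2)^2 = 1/4.
The series is valid for |w/d| < 1, i.e. |z − z₀| < |d|.
Radius of convergence: R = |-7 − z₀| = |2| = 2 (distance from z₀ to the singularity z = -7).

c_0 = 1/2, c_1 = 1/4; R = 2.


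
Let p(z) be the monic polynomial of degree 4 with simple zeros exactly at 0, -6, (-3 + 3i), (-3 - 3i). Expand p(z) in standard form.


The polynomial is p(z) = ∏_{α ∈ S} (z − α), where S = {0, -6, (-3 + 3i), (-3 - 3i)}.
Expanding the product yields: p(z) = z^4 + 12·z^3 + 54·z^2 + 108·z.
Note conjugate pairs combine to real quadratics: (z − (-3+3i))(z − (-3−3i)) = z² + 6z + 18.
The resulting polynomial has degree 4 and real coefficients as required.

p(z) = z^4 + 12·z^3 + 54·z^2 + 108·z.


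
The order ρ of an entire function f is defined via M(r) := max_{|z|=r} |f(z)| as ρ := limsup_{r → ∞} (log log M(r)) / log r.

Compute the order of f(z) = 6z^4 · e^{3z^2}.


M(r) = max_{|z|=r} |6|·|z|^4·|e^{3z^2}| = 6·r^4 · e^{3r^2} (the factors attain their maxima compatibly on |z|=r). Then log M(r) = log 6 + 4·log r + 3r^2, dominated by the last term, so log log M(r) ~ 2·log r. The polynomial factor 6z^4 contributes only a log r term and does not affect the order. ρ = 2.
Therefore ρ = 2.

Order ρ = 2.


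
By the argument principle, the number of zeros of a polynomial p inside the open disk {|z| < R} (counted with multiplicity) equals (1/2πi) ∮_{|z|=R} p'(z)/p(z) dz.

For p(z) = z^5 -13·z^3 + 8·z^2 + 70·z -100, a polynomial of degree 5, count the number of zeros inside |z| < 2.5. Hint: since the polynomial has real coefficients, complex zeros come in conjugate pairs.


The zeros of p are: 2, (-3 + 1i), (-3 - 1i), (2 + 1i), (2 - 1i).
Their magnitudes are: 2, 3.162, 3.162, 2.236, 2.236.
Zeros with |z| < R = 2.5: 2, (2 + 1i), (2 - 1i).
Count = 3.
By the argument principle, (1/2πi) ∮_{|z|=R} p'(z)/p(z) dz equals exactly this count.

Number of zeros inside |z| < 2.5: 3.


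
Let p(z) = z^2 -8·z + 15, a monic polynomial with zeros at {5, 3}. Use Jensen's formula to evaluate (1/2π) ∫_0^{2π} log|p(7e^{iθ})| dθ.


Zeros: 3, 5; r = 7.
Inside |z| < r: 3, 5. Outside (|z| ≥ r): ∅.
p(0) = 15, so log|p(0)| = log(15) = 2.7081.
Apply Jensen: I(r) = log|p(0)| + Σ_k log(r/|z_k|), summed over zeros inside |z| < r.
  log(r/|z_k|) for z_k = 5: log(7/5) = 0.3365
  log(r/|z_k|) for z_k = 3: log(7/3) = 0.8473
Sum over inside zeros: 1.1838.
I(r) = log|p(0)| + (inside sum) = 2.7081 + 1.1838 = 3.8918.
Closed form (all zeros inside, monic): I(r) = n·log(r) = 2·log(7) = 3.8918. ✓

I(r) ≈ 3.8918.


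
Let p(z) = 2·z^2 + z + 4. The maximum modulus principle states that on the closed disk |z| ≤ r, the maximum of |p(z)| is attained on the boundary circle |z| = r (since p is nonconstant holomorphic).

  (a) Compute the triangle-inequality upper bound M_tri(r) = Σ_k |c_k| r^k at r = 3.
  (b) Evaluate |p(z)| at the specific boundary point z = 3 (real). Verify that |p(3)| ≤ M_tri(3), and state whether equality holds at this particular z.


Coefficients: c_0 = 4, c_1 = 1, c_2 = 2. Radius r = 3.
Part (a). Triangle bound: M_tri(r) = Σ_k |c_k| r^k
  = |4|·3^0 + |1|·3^1 + |2|·3^2
  = 4 + 3 + 18 = 25.
This bounds M(r) := max_{|z|=r} |p(z)| from above; equality holds iff all terms c_k z^k can be made to align in phase at a single z on |z|=r.
Part (b). At z = 3 (real, on the circle |z| = r):
  p(3) = (4)·3^0 + (1)·3^1 + (2)·3^2 = 25.
  |p(3)| = 25.
Since all nonzero coefficients share the same sign, |p(3)| = 25 = M_tri(3); the triangle bound is attained at z = 3, so in fact M(r) = 25.

M_tri(3) = 25; |p(3)| = 25; equality at z=3: yes.


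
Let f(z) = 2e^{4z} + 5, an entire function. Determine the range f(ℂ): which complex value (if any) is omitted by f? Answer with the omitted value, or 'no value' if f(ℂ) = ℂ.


Little Picard bounds the complement of f(ℂ) to at most one point.
e^{4z} is never zero on ℂ, so 2·e^{4z} takes every value in ℂ ∖ {0}. Adding 5 shifts the range to ℂ ∖ {5}. Thus f omits exactly the value 5.

Omitted value: 5.


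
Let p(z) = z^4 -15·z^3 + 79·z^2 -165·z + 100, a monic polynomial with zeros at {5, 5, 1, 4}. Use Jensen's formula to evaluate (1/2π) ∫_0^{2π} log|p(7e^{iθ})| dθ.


Zeros: 1, 4, 5, 5; r = 7.
Inside |z| < r: 1, 4, 5, 5. Outside (|z| ≥ r): ∅.
p(0) = 100, so log|p(0)| = log(100) = 4.6052.
Apply Jensen: I(r) = log|p(0)| + Σ_k log(r/|z_k|), summed over zeros inside |z| < r.
  log(r/|z_k|) for z_k = 5: log(7/5) = 0.3365
  log(r/|z_k|) for z_k = 5: log(7/5) = 0.3365
  log(r/|z_k|) for z_k = 1: log(7/1) = 1.9459
  log(r/|z_k|) for z_k = 4: log(7/4) = 0.5596
Sum over inside zeros: 3.1785.
I(r) = log|p(0)| + (inside sum) = 4.6052 + 3.1785 = 7.7836.
Closed form (all zeros inside, monic): I(r) = n·log(r) = 4·log(7) = 7.7836. ✓

I(r) ≈ 7.7836.


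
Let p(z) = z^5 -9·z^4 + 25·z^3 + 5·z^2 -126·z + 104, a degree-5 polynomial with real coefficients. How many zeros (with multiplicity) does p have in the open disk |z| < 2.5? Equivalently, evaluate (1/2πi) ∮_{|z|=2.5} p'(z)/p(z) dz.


The zeros of p are: -2, 4, (3 + 2i), (3 - 2i), 1.
Their magnitudes are: 2, 4, 3.606, 3.606, 1.
Zeros with |z| < R = 2.5: -2, 1.
Count = 2.
By the argument principle, (1/2πi) ∮_{|z|=R} p'(z)/p(z) dz equals exactly this count.

Number of zeros inside |z| < 2.5: 2.


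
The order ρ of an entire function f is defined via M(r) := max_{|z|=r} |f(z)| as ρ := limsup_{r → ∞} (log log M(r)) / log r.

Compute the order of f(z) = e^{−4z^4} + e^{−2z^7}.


Each summand is entire of order 4 and 7 respectively (as in the single-exponential case). The order of a sum is at most the max of the orders, so ρ ≤ 7. For the lower bound: on |z|=r choose arg z so that -2z^7 is real positive; then |e^{-2z^7}| = e^{2r^7} while |e^{-4z^4}| ≤ e^{4r^4} = o(e^{2r^7}). So |f| ≥ e^{2r^7}(1 − o(1)) and ρ ≥ 7. Hence ρ = max(4, 7) = 7.
Therefore ρ = 7.

Order ρ = 7.


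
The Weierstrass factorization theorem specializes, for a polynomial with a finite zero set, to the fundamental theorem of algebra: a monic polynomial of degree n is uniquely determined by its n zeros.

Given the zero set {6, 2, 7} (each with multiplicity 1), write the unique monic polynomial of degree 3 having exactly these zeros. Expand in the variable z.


The polynomial is p(z) = ∏_{α ∈ S} (z − α), where S = {6, 2, 7}.
Expanding the product yields: p(z) = z^3 -15·z^2 + 68·z -84.
The resulting polynomial has degree 3 and real coefficients as required.

p(z) = z^3 -15·z^2 + 68·z -84.


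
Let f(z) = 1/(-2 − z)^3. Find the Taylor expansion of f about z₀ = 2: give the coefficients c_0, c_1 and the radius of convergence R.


Let w = z − z₀, so z = z₀ + w.
Then -2 − z = -2 − (z₀ + w) = (-2 − z₀) − w = -4 − w.
f(z) = 1/(-4 − w)^3 = (1/(-4)^3) · (1 − w/(-4))^{−3}.
By the binomial series (1−u)^{−3} = Σ_{n≥0} C(n+2, 2) u^n for |u|<1, with u = w/(-4):
  c_n = C(n+2, 2) / (-4)^(n+3).
  c_0 = 1/(-4)^3 = -1/64.
  c_1 = 3/(-4)^4 = 3/256.
The series is valid for |w/d| < 1, i.e. |z − z₀| < |d|.
Radius of convergence: R = |-2 − z₀| = |-4| = 4 (distance from z₀ to the singularity z = -2).

c_0 = -1/64, c_1 = 3/256; R = 4.


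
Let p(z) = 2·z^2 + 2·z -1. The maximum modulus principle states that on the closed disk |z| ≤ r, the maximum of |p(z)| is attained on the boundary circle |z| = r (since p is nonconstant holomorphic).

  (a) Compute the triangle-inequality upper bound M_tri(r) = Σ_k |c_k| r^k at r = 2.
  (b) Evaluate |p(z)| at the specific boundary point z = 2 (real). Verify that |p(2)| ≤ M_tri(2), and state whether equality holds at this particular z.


Coefficients: c_0 = -1, c_1 = 2, c_2 = 2. Radius r = 2.
Part (a). Triangle bound: M_tri(r) = Σ_k |c_k| r^k
  = |-1|·2^0 + |2|·2^1 + |2|·2^2
  = 1 + 4 + 8 = 13.
This bounds M(r) := max_{|z|=r} |p(z)| from above; equality holds iff all terms c_k z^k can be made to align in phase at a single z on |z|=r.
Part (b). At z = 2 (real, on the circle |z| = r):
  p(2) = (-1)·2^0 + (2)·2^1 + (2)·2^2 = 11.
  |p(2)| = 11.
Check: |p(2)| = 11 ≤ 13 = M_tri(2). ✓ Equality does not hold at z = 2 (the coefficients have mixed signs, so the terms do not all align in phase there).

M_tri(2) = 13; |p(2)| = 11; equality at z=2: no.


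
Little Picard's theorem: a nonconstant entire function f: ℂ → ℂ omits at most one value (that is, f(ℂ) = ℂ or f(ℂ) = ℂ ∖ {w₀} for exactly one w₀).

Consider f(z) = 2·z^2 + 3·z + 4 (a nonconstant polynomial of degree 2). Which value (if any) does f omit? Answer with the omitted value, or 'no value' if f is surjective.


Little Picard bounds the complement of f(ℂ) to at most one point.
For every w ∈ ℂ, the equation p(z) − w = 0 is a nonconstant polynomial in z and hence has at least one root by the fundamental theorem of algebra. So p is surjective onto ℂ, omitting no value.

Omitted value: no value.


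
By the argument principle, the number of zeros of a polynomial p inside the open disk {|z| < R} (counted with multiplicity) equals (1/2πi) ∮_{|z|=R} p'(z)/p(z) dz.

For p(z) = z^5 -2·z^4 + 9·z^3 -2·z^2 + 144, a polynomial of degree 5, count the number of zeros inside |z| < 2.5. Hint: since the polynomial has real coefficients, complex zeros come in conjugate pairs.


The zeros of p are: -2, (2 + 2i), (2 - 2i), (0 + 3i), (0 - 3i).
Their magnitudes are: 2, 2.828, 2.828, 3, 3.
Zeros with |z| < R = 2.5: -2.
Count = 1.
By the argument principle, (1/2πi) ∮_{|z|=R} p'(z)/p(z) dz equals exactly this count.

Number of zeros inside |z| < 2.5: 1.


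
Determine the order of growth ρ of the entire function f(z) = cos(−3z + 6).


cos(w) is a linear combination of e^{iw} and e^{−iw} (or e^w, e^{−w} in the hyperbolic case), so |cos(w)| ≤ e^{|w|}. With w = −3z + 6, |w| ≤ 3|z| + 6 = 3r + 6 on |z| = r, giving M(r) ≤ e^{3r + 6}, so ρ ≤ 1. On a suitable ray (z = it for sin/cos; z = t for sinh/cosh, t real → ∞), |cos(−3z + 6)| grows like e^{3|t|}/2, so ρ ≥ 1. Hence ρ = 1.
Therefore ρ = 1.

Order ρ = 1.


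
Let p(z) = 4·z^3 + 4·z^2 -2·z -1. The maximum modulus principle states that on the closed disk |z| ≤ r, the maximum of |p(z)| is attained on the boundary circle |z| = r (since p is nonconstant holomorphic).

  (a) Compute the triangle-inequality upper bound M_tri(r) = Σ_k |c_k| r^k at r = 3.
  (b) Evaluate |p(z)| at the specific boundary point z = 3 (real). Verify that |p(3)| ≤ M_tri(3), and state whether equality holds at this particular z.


Coefficients: c_0 = -1, c_1 = -2, c_2 = 4, c_3 = 4. Radius r = 3.
Part (a). Triangle bound: M_tri(r) = Σ_k |c_k| r^k
  = |-1|·3^0 + |-2|·3^1 + |4|·3^2 + |4|·3^3
  = 1 + 6 + 36 + 108 = 151.
This bounds M(r) := max_{|z|=r} |p(z)| from above; equality holds iff all terms c_k z^k can be made to align in phase at a single z on |z|=r.
Part (b). At z = 3 (real, on the circle |z| = r):
  p(3) = (-1)·3^0 + (-2)·3^1 + (4)·3^2 + (4)·3^3 = 137.
  |p(3)| = 137.
Check: |p(3)| = 137 ≤ 151 = M_tri(3). ✓ Equality does not hold at z = 3 (the coefficients have mixed signs, so the terms do not all align in phase there).

M_tri(3) = 151; |p(3)| = 137; equality at z=3: no.


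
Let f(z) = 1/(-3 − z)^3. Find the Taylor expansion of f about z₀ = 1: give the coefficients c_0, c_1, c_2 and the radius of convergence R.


Let w = z − z₀, so z = z₀ + w.
Then -3 − z = -3 − (z₀ + w) = (-3 − z₀) − w = -4 − w.
f(z) = 1/(-4 − w)^3 = (1/(-4)^3) · (1 − w/(-4))^{−3}.
By the binomial series (1−u)^{−3} = Σ_{n≥0} C(n+2, 2) u^n for |u|<1, with u = w/(-4):
  c_n = C(n+2, 2) / (-4)^(n+3).
  c_0 = 1/(-4)^3 = -1/64.
  c_1 = 3/(-4)^4 = 3/256.
  c_2 = 6/(-4)^5 = -3/512.
The series is valid for |w/d| < 1, i.e. |z − z₀| < |d|.
Radius of convergence: R = |-3 − z₀| = |-4| = 4 (distance from z₀ to the singularity z = -3).

c_0 = -1/64, c_1 = 3/256, c_2 = -3/512; R = 4.


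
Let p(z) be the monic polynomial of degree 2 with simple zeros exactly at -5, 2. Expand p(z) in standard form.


The polynomial is p(z) = ∏_{α ∈ S} (z − α), where S = {-5, 2}.
Expanding the product yields: p(z) = z^2 + 3·z -10.
The resulting polynomial has degree 2 and real coefficients as required.

p(z) = z^2 + 3·z -10.


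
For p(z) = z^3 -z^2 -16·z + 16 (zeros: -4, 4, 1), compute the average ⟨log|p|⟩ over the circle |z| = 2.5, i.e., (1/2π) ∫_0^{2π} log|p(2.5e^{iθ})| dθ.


Zeros: -4, 1, 4; r = 2.5.
Inside |z| < r: 1. Outside (|z| ≥ r): -4, 4.
p(0) = 16, so log|p(0)| = log(16) = 2.7726.
Apply Jensen: I(r) = log|p(0)| + Σ_k log(r/|z_k|), summed over zeros inside |z| < r.
  log(r/|z_k|) for z_k = 1: log(2.5/1) = 0.9163
  Outside zeros (-4, 4) contribute nothing to the Jensen sum.
Sum over inside zeros: 0.9163.
I(r) = log|p(0)| + (inside sum) = 2.7726 + 0.9163 = 3.6889.
Note: since some zeros are outside |z| ≤ r, the simplified n·log(r) form does NOT apply — only the inside zeros contribute.

I(r) ≈ 3.6889.


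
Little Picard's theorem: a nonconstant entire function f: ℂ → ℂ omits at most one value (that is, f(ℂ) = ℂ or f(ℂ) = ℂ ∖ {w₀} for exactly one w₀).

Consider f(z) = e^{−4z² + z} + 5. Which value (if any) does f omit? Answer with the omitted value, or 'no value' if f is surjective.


Little Picard bounds the complement of f(ℂ) to at most one point.
The exponent g(z) = −4z² + z is a nonconstant polynomial, hence surjective onto ℂ. So e^{g(z)} takes every value in {e^w : w ∈ ℂ} = ℂ ∖ {0}. Adding 5 shifts the range to ℂ ∖ {5}. f omits exactly 5.

Omitted value: 5.


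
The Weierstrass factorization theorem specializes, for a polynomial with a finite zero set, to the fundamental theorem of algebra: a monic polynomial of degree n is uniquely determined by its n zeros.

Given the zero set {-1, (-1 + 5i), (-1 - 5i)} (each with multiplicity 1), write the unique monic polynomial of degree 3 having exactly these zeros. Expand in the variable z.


The polynomial is p(z) = ∏_{α ∈ S} (z − α), where S = {-1, (-1 + 5i), (-1 - 5i)}.
Expanding the product yields: p(z) = z^3 + 3·z^2 + 28·z + 26.
Note conjugate pairs combine to real quadratics: (z − (-1+5i))(z − (-1−5i)) = z² + 2z + 26.
The resulting polynomial has degree 3 and real coefficients as required.

p(z) = z^3 + 3·z^2 + 28·z + 26.


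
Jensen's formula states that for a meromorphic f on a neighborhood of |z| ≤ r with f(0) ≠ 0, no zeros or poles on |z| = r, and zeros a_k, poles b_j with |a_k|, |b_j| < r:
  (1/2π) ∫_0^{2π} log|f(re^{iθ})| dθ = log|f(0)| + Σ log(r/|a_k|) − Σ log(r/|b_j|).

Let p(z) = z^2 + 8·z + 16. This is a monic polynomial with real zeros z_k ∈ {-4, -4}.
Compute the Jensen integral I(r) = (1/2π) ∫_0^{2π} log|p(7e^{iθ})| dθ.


Zeros: -4, -4; r = 7.
Inside |z| < r: -4, -4. Outside (|z| ≥ r): ∅.
p(0) = 16, so log|p(0)| = log(16) = 2.7726.
Apply Jensen: I(r) = log|p(0)| + Σ_k log(r/|z_k|), summed over zeros inside |z| < r.
  log(r/|z_k|) for z_k = -4: log(7/4) = 0.5596
  log(r/|z_k|) for z_k = -4: log(7/4) = 0.5596
Sum over inside zeros: 1.1192.
I(r) = log|p(0)| + (inside sum) = 2.7726 + 1.1192 = 3.8918.
Closed form (all zeros inside, monic): I(r) = n·log(r) = 2·log(7) = 3.8918. ✓

I(r) ≈ 3.8918.


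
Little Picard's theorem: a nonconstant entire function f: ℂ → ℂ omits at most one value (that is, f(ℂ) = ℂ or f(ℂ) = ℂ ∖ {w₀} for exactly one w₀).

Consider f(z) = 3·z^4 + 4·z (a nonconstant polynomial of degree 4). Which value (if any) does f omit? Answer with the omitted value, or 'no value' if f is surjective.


Little Picard bounds the complement of f(ℂ) to at most one point.
For every w ∈ ℂ, the equation p(z) − w = 0 is a nonconstant polynomial in z and hence has at least one root by the fundamental theorem of algebra. So p is surjective onto ℂ, omitting no value.

Omitted value: no value.


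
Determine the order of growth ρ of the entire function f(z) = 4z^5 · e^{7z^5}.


M(r) = max_{|z|=r} |4|·|z|^5·|e^{7z^5}| = 4·r^5 · e^{7r^5} (the factors attain their maxima compatibly on |z|=r). Then log M(r) = log 4 + 5·log r + 7r^5, dominated by the last term, so log log M(r) ~ 5·log r. The polynomial factor 4z^5 contributes only a log r term and does not affect the order. ρ = 5.
Therefore ρ = 5.

Order ρ = 5.


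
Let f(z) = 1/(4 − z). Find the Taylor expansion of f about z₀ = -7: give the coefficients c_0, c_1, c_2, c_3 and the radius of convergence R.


Let w = z − z₀, so z = z₀ + w.
Then 4 − z = 4 − (z₀ + w) = (4 − z₀) − w = 11 − w.
f(z) = 1/(11 − w) = (1/(11)) · 1/(1 − w/(11)) = Σ_{n≥0} w^n / (11)^(n+1).
So c_n = 1/(11)^(n+1):
  c_0 = 1/(11)^1 = 1/11.
  c_1 = 1/(11)^2 = 1/121.
  c_2 = 1/(11)^3 = 1/1331.
  c_3 = 1/(11)^4 = 1/14641.
The series is valid for |w/d| < 1, i.e. |z − z₀| < |d|.
Radius of convergence: R = |4 − z₀| = |11| = 11 (distance from z₀ to the singularity z = 4).

c_0 = 1/11, c_1 = 1/121, c_2 = 1/1331, c_3 = 1/14641; R = 11.


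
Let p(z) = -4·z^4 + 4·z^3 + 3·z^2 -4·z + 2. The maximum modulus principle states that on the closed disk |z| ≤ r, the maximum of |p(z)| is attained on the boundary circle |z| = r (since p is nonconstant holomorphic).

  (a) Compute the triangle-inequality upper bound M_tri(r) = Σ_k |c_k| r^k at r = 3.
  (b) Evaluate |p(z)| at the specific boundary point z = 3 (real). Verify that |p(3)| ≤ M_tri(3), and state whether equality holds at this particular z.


Coefficients: c_0 = 2, c_1 = -4, c_2 = 3, c_3 = 4, c_4 = -4. Radius r = 3.
Part (a). Triangle bound: M_tri(r) = Σ_k |c_k| r^k
  = |2|·3^0 + |-4|·3^1 + |3|·3^2 + |4|·3^3 + |-4|·3^4
  = 2 + 12 + 27 + 108 + 324 = 473.
This bounds M(r) := max_{|z|=r} |p(z)| from above; equality holds iff all terms c_k z^k can be made to align in phase at a single z on |z|=r.
Part (b). At z = 3 (real, on the circle |z| = r):
  p(3) = (2)·3^0 + (-4)·3^1 + (3)·3^2 + (4)·3^3 + (-4)·3^4 = -199.
  |p(3)| = 199.
Check: |p(3)| = 199 ≤ 473 = M_tri(3). ✓ Equality does not hold at z = 3 (the coefficients have mixed signs, so the terms do not all align in phase there).

M_tri(3) = 473; |p(3)| = 199; equality at z=3: no.


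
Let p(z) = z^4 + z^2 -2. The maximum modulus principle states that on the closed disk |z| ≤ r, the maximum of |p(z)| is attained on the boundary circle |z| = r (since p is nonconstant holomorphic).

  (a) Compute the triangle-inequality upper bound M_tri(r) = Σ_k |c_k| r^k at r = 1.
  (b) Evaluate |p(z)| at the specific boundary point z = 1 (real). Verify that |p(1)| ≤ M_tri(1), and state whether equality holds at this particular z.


Coefficients: c_0 = -2, c_1 = 0, c_2 = 1, c_3 = 0, c_4 = 1. Radius r = 1.
Part (a). Triangle bound: M_tri(r) = Σ_k |c_k| r^k
  = |-2|·1^0 + |0|·1^1 + |1|·1^2 + |0|·1^3 + |1|·1^4
  = 2 + 0 + 1 + 0 + 1 = 4.
This bounds M(r) := max_{|z|=r} |p(z)| from above; equality holds iff all terms c_k z^k can be made to align in phase at a single z on |z|=r.
Part (b). At z = 1 (real, on the circle |z| = r):
  p(1) = (-2)·1^0 + (0)·1^1 + (1)·1^2 + (0)·1^3 + (1)·1^4 = 0.
  |p(1)| = 0.
Check: |p(1)| = 0 ≤ 4 = M_tri(1). ✓ Equality does not hold at z = 1 (the coefficients have mixed signs, so the terms do not all align in phase there).

M_tri(1) = 4; |p(1)| = 0; equality at z=1: no.


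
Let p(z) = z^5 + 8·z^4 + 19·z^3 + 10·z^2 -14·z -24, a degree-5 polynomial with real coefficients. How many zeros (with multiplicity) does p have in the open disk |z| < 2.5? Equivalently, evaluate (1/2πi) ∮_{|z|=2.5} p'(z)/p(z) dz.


The zeros of p are: -4, -3, (-1 + 1i), (-1 - 1i), 1.
Their magnitudes are: 4, 3, 1.414, 1.414, 1.
Zeros with |z| < R = 2.5: (-1 + 1i), (-1 - 1i), 1.
Count = 3.
By the argument principle, (1/2πi) ∮_{|z|=R} p'(z)/p(z) dz equals exactly this count.

Number of zeros inside |z| < 2.5: 3.


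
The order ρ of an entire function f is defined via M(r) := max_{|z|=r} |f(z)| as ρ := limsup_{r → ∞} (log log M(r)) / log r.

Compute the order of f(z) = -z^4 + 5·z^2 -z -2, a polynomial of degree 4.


|f(z)| ≤ Σ|c_k|·r^k = O(r^4) as r → ∞. Polynomial growth is O(e^{r^ε}) for every ε > 0 (since r^4/e^{r^ε} → 0), so ρ ≤ ε for all ε > 0, i.e. ρ = 0. Every nonconstant polynomial has order 0.
Therefore ρ = 0.

Order ρ = 0.


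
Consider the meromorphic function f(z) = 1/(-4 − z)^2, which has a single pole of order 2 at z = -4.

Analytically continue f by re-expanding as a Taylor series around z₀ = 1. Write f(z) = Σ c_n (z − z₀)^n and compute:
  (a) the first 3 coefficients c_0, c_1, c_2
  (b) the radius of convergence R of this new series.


Let w = z − z₀, so z = z₀ + w.
Then -4 − z = -4 − (z₀ + w) = (-4 − z₀) − w = -5 − w.
f(z) = 1/(-5 − w)^2 = (1/(-5)^2) · (1 − w/(-5))^{−2}.
By the binomial series (1−u)^{−2} = Σ_{n≥0} C(n+1, 1) u^n for |u|<1, with u = w/(-5):
  c_n = C(n+1, 1) / (-5)^(n+2).
  c_0 = 1/(-5)^2 = 1/25.
  c_1 = 2/(-5)^3 = -2/125.
  c_2 = 3/(-5)^4 = 3/625.
The series is valid for |w/d| < 1, i.e. |z − z₀| < |d|.
Radius of convergence: R = |-4 − z₀| = |-5| = 5 (distance from z₀ to the singularity z = -4).

c_0 = 1/25, c_1 = -2/125, c_2 = 3/625; R = 5.


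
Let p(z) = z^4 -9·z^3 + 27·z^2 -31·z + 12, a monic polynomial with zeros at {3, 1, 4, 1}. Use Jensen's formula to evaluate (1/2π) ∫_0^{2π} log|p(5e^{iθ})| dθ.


Zeros: 1, 1, 3, 4; r = 5.
Inside |z| < r: 1, 1, 3, 4. Outside (|z| ≥ r): ∅.
p(0) = 12, so log|p(0)| = log(12) = 2.4849.
Apply Jensen: I(r) = log|p(0)| + Σ_k log(r/|z_k|), summed over zeros inside |z| < r.
  log(r/|z_k|) for z_k = 3: log(5/3) = 0.5108
  log(r/|z_k|) for z_k = 1: log(5/1) = 1.6094
  log(r/|z_k|) for z_k = 4: log(5/4) = 0.2231
  log(r/|z_k|) for z_k = 1: log(5/1) = 1.6094
Sum over inside zeros: 3.9528.
I(r) = log|p(0)| + (inside sum) = 2.4849 + 3.9528 = 6.4378.
Closed form (all zeros inside, monic): I(r) = n·log(r) = 4·log(5) = 6.4378. ✓

I(r) ≈ 6.4378.


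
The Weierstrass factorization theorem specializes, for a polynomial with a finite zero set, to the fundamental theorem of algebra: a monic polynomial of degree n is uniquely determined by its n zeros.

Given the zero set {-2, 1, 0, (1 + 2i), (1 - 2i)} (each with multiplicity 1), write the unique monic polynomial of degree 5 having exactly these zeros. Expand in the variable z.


The polynomial is p(z) = ∏_{α ∈ S} (z − α), where S = {-2, 1, 0, (1 + 2i), (1 - 2i)}.
Expanding the product yields: p(z) = z^5 -z^4 + z^3 + 9·z^2 -10·z.
Note conjugate pairs combine to real quadratics: (z − (1+2i))(z − (1−2i)) = z² − 2z + 5.
The resulting polynomial has degree 5 and real coefficients as required.

p(z) = z^5 -z^4 + z^3 + 9·z^2 -10·z.


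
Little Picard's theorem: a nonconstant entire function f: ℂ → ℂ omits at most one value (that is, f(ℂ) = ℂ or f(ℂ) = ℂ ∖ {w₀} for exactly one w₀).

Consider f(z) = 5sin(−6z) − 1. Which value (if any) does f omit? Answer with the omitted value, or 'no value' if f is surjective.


Little Picard bounds the complement of f(ℂ) to at most one point.
sin is entire and surjective onto ℂ: for every w ∈ ℂ, sin(ζ) = w has a solution ζ ∈ ℂ (e.g., via the complex inverse arcsin). With ζ = −6z this gives z = ζ/(-6). Then 5·sin(−6z) takes every value in 5·ℂ = ℂ, and adding -1 is a bijection of ℂ. So f is surjective and omits no value. (Note: only on the real line is sin bounded by [−1, 1].)

Omitted value: no value.


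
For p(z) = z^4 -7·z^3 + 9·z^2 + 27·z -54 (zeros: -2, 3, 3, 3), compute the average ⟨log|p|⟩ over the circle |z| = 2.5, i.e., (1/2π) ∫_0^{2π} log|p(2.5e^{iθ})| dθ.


Zeros: -2, 3, 3, 3; r = 2.5.
Inside |z| < r: -2. Outside (|z| ≥ r): 3, 3, 3.
p(0) = -54, so log|p(0)| = log(54) = 3.9890.
Apply Jensen: I(r) = log|p(0)| + Σ_k log(r/|z_k|), summed over zeros inside |z| < r.
  log(r/|z_k|) for z_k = -2: log(2.5/2) = 0.2231
  Outside zeros (3, 3, 3) contribute nothing to the Jensen sum.
Sum over inside zeros: 0.2231.
I(r) = log|p(0)| + (inside sum) = 3.9890 + 0.2231 = 4.2121.
Note: since some zeros are outside |z| ≤ r, the simplified n·log(r) form does NOT apply — only the inside zeros contribute.

I(r) ≈ 4.2121.


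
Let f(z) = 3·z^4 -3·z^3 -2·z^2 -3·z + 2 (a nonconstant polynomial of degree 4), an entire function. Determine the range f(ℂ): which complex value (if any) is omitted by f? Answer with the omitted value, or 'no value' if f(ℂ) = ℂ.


Little Picard bounds the complement of f(ℂ) to at most one point.
For every w ∈ ℂ, the equation p(z) − w = 0 is a nonconstant polynomial in z and hence has at least one root by the fundamental theorem of algebra. So p is surjective onto ℂ, omitting no value.

Omitted value: no value.


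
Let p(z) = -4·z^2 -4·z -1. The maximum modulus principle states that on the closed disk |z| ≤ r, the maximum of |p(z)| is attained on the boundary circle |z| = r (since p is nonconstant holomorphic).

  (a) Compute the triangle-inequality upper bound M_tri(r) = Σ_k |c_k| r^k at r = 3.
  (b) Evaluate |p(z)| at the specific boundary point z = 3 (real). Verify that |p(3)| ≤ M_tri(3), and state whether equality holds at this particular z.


Coefficients: c_0 = -1, c_1 = -4, c_2 = -4. Radius r = 3.
Part (a). Triangle bound: M_tri(r) = Σ_k |c_k| r^k
  = |-1|·3^0 + |-4|·3^1 + |-4|·3^2
  = 1 + 12 + 36 = 49.
This bounds M(r) := max_{|z|=r} |p(z)| from above; equality holds iff all terms c_k z^k can be made to align in phase at a single z on |z|=r.
Part (b). At z = 3 (real, on the circle |z| = r):
  p(3) = (-1)·3^0 + (-4)·3^1 + (-4)·3^2 = -49.
  |p(3)| = 49.
Since all nonzero coefficients share the same sign, |p(3)| = 49 = M_tri(3); the triangle bound is attained at z = 3, so in fact M(r) = 49.

M_tri(3) = 49; |p(3)| = 49; equality at z=3: yes.


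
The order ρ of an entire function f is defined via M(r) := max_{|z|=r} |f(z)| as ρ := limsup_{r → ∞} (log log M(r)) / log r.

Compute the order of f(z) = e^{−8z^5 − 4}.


|e^{−8z^5 − 4}| = e^{Re(-8·z^5) + -4} ≤ e^{8|z|^5 + -4} = e^{8r^5 + -4} on |z| = r, so ρ ≤ 5. Choosing z on |z|=r so that -8·z^5 is real positive (always possible by picking arg z appropriately) gives |f(z)| = e^{8r^5 + -4}, matching the bound. The additive constant -4 does not affect log log M(r) ~ 5·log r. Hence ρ = 5.
Therefore ρ = 5.

Order ρ = 5.


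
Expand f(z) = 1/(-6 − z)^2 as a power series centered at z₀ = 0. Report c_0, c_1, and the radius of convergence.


Let w = z − z₀, so z = z₀ + w.
Then -6 − z = -6 − (z₀ + w) = (-6 − z₀) − w = -6 − w.
f(z) = 1/(-6 − w)^2 = (1/(-6)^2) · (1 − w/(-6))^{−2}.
By the binomial series (1−u)^{−2} = Σ_{n≥0} C(n+1, 1) u^n for |u|<1, with u = w/(-6):
  c_n = C(n+1, 1) / (-6)^(n+2).
  c_0 = 1/(-6)^2 = 1/36.
  c_1 = 2/(-6)^3 = -1/108.
The series is valid for |w/d| < 1, i.e. |z − z₀| < |d|.
Radius of convergence: R = |-6 − z₀| = |-6| = 6 (distance from z₀ to the singularity z = -6).

c_0 = 1/36, c_1 = -1/108; R = 6.


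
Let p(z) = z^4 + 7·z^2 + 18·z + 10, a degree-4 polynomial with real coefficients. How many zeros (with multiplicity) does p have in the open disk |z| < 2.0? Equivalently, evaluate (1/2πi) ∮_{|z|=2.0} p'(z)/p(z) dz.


The zeros of p are: (1 + 3i), (1 - 3i), -1, -1.
Their magnitudes are: 3.162, 3.162, 1, 1.
Zeros with |z| < R = 2.0: -1, -1.
Count = 2.
By the argument principle, (1/2πi) ∮_{|z|=R} p'(z)/p(z) dz equals exactly this count.

Number of zeros inside |z| < 2.0: 2.


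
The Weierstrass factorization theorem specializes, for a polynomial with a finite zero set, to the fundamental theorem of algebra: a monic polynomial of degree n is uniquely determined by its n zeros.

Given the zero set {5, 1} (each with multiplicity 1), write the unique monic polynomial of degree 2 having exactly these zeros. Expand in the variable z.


The polynomial is p(z) = ∏_{α ∈ S} (z − α), where S = {5, 1}.
Expanding the product yields: p(z) = z^2 -6·z + 5.
The resulting polynomial has degree 2 and real coefficients as required.

p(z) = z^2 -6·z + 5.


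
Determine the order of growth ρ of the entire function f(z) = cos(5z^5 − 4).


Write cos(w) = (e^{iw} ± e^{−iw})/(2 or 2i), so |cos(w)| ≤ e^{|w|}. With w = 5z^5 − 4, |w| ≤ 5r^5 + 4 on |z|=r, giving M(r) ≤ e^{5r^5 + 4} and ρ ≤ 5. For the lower bound, choose z on |z|=r with 5z^5 purely imaginary of modulus 5r^5; then |cos(5z^5 − 4)| grows like e^{5r^5}/2, so ρ ≥ 5. Hence ρ = 5.
Therefore ρ = 5.

Order ρ = 5.


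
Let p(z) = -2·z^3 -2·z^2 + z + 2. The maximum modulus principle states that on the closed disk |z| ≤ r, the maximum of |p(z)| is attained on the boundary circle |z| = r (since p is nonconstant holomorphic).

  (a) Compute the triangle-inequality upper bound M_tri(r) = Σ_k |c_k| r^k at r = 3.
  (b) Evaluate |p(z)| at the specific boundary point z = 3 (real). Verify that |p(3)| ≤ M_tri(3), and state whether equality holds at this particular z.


Coefficients: c_0 = 2, c_1 = 1, c_2 = -2, c_3 = -2. Radius r = 3.
Part (a). Triangle bound: M_tri(r) = Σ_k |c_k| r^k
  = |2|·3^0 + |1|·3^1 + |-2|·3^2 + |-2|·3^3
  = 2 + 3 + 18 + 54 = 77.
This bounds M(r) := max_{|z|=r} |p(z)| from above; equality holds iff all terms c_k z^k can be made to align in phase at a single z on |z|=r.
Part (b). At z = 3 (real, on the circle |z| = r):
  p(3) = (2)·3^0 + (1)·3^1 + (-2)·3^2 + (-2)·3^3 = -67.
  |p(3)| = 67.
Check: |p(3)| = 67 ≤ 77 = M_tri(3). ✓ Equality does not hold at z = 3 (the coefficients have mixed signs, so the terms do not all align in phase there).

M_tri(3) = 77; |p(3)| = 67; equality at z=3: no.


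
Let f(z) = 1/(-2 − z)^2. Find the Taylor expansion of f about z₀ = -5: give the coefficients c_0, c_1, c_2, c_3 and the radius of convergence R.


Let w = z − z₀, so z = z₀ + w.
Then -2 − z = -2 − (z₀ + w) = (-2 − z₀) − w = 3 − w.
f(z) = 1/(3 − w)^2 = (1/(3)^2) · (1 − w/(3))^{−2}.
By the binomial series (1−u)^{−2} = Σ_{n≥0} C(n+1, 1) u^n for |u|<1, with u = w/(3):
  c_n = C(n+1, 1) / (3)^(n+2).
  c_0 = 1/(3)^2 = 1/9.
  c_1 = 2/(3)^3 = 2/27.
  c_2 = 3/(3)^4 = 1/27.
  c_3 = 4/(3)^5 = 4/243.
The series is valid for |w/d| < 1, i.e. |z − z₀| < |d|.
Radius of convergence: R = |-2 − z₀| = |3| = 3 (distance from z₀ to the singularity z = -2).

c_0 = 1/9, c_1 = 2/27, c_2 = 1/27, c_3 = 4/243; R = 3.


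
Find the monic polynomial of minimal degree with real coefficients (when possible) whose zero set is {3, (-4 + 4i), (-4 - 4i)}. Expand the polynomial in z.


The polynomial is p(z) = ∏_{α ∈ S} (z − α), where S = {3, (-4 + 4i), (-4 - 4i)}.
Expanding the product yields: p(z) = z^3 + 5·z^2 + 8·z -96.
Note conjugate pairs combine to real quadratics: (z − (-4+4i))(z − (-4−4i)) = z² + 8z + 32.
The resulting polynomial has degree 3 and real coefficients as required.

p(z) = z^3 + 5·z^2 + 8·z -96.


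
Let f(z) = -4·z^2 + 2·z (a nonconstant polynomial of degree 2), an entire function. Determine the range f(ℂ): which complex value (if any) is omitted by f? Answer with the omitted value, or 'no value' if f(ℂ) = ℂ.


Little Picard bounds the complement of f(ℂ) to at most one point.
For every w ∈ ℂ, the equation p(z) − w = 0 is a nonconstant polynomial in z and hence has at least one root by the fundamental theorem of algebra. So p is surjective onto ℂ, omitting no value.

Omitted value: no value.
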